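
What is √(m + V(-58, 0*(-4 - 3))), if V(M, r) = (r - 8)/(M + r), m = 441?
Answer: √370997/29 ≈ 21.003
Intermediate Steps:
V(M, r) = (-8 + r)/(M + r)
√(m + V(-58, 0*(-4 - 3))) = √(441 + (-8 + 0*(-4 - 3))/(-58 + 0*(-4 - 3))) = √(441 + (-8 + 0*(-7))/(-58 + 0*(-7))) = √(441 + (-8 + 0)/(-58 + 0)) = √(441 - 8/(-58)) = √(441 - 1/58*(-8)) = √(441 + 4/29) = √(12793/29) = √370997/29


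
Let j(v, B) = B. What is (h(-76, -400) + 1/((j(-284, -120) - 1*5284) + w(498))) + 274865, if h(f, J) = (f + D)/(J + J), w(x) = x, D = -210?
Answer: 269697888579/981200 ≈ 2.7487e+5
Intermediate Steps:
h(f, J) = (-210 + f)/(2*J) (h(f, J) = (f - 210)/(J + J) = (-210 + f)/((2*J)) = (-210 + f)*(1/(2*J)) = (-210 + f)/(2*J))
(h(-76, -400) + 1/((j(-284, -120) - 1*5284) + w(498))) + 274865 = ((½)*(-210 - 76)/(-400) + 1/((-120 - 1*5284) + 498)) + 274865 = ((½)*(-1/400)*(-286) + 1/((-120 - 5284) + 498)) + 274865 = (143/400 + 1/(-5404 + 498)) + 274865 = (143/400 + 1/(-4906)) + 274865 = (143/400 - 1/4906) + 274865 = 350579/981200 + 274865 = 269697888579/981200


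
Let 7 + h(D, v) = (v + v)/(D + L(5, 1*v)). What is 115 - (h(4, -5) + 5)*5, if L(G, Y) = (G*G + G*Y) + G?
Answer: 1175/9 ≈ 130.56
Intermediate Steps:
L(G, Y) = G + G² + G*Y (L(G, Y) = (G² + G*Y) + G = G + G² + G*Y)
h(D, v) = -7 + 2*v/(30 + D + 5*v) (h(D, v) = -7 + (v + v)/(D + 5*(1 + 5 + 1*v)) = -7 + (2*v)/(D + 5*(1 + 5 + v)) = -7 + (2*v)/(D + 5*(6 + v)) = -7 + (2*v)/(D + (30 + 5*v)) = -7 + (2*v)/(30 + D + 5*v) = -7 + 2*v/(30 + D + 5*v))
115 - (h(4, -5) + 5)*5 = 115 - ((-210 - 33*(-5) - 7*4)/(30 + 4 + 5*(-5)) + 5)*5 = 115 - ((-210 + 165 - 28)/(30 + 4 - 25) + 5)*5 = 115 - (-73/9 + 5)*5 = 115 - (-28)*5/9 = 115 - 1*(-140/9) = 115 + 140/9 = 1175/9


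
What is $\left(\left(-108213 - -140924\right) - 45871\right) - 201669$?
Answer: $-214829$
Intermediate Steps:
$\left(\left(-108213 - -140924\right) - 45871\right) - 201669 = \left(\left(-108213 + 140924\right) - 45871\right) - 201669 = \left(32711 - 45871\right) - 201669 = -13160 - 201669 = -214829$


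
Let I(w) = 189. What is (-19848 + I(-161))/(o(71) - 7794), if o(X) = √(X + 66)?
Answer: 153222246/60746299 + 19659*√137/60746299 ≈ 2.5261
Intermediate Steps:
o(X) = √(66 + X)
(-19848 + I(-161))/(o(71) - 7794) = (-19848 + 189)/(√(66 + 71) - 7794) = -19659/(√137 - 7794) = -19659/(-7794 + √137)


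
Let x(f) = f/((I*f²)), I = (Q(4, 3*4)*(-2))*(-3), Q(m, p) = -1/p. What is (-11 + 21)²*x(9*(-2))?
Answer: 100/9 ≈ 11.111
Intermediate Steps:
I = -½ (I = (-1/(3*4)*(-2))*(-3) = (-1/12*(-2))*(-3) = (-1*1/12*(-2))*(-3) = -1/12*(-2)*(-3) = (⅙)*(-3) = -½ ≈ -0.50000)
x(f) = -2/f (x(f) = f/((-f²/2)) = f*(-2/f²) = -2/f)
(-11 + 21)²*x(9*(-2)) = (-11 + 21)²*(-2/(9*(-2))) = 10²*(-2/(-18)) = 100*(-2*(-1/18)) = 100*(⅑) = 100/9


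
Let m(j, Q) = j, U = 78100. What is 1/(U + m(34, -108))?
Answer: 1/78134 ≈ 1.2799e-5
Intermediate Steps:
1/(U + m(34, -108)) = 1/(78100 + 34) = 1/78134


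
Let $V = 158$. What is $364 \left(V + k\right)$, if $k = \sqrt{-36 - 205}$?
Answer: $57512 + 364 i \sqrt{241} \approx 57512.0 + 5650.8 i$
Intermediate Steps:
$k = i \sqrt{241}$ ($k = \sqrt{-241} = i \sqrt{241} \approx 15.524 i$)
$364 \left(V + k\right) = 364 \left(158 + i \sqrt{241}\right) = 57512 + 364 i \sqrt{241}$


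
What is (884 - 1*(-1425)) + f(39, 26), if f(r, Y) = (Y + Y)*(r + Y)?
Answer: 5689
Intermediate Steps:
f(r, Y) = 2*Y*(Y + r) (f(r, Y) = (2*Y)*(Y + r) = 2*Y*(Y + r))
(884 - 1*(-1425)) + f(39, 26) = (884 - 1*(-1425)) + 2*26*(26 + 39) = (884 + 1425) + 2*26*65 = 2309 + 3380 = 5689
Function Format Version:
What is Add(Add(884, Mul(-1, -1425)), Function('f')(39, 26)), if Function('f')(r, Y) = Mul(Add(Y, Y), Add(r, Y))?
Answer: 5689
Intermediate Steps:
Function('f')(r, Y) = Mul(2, Y, Add(Y, r)) (Function('f')(r, Y) = Mul(Mul(2, Y), Add(Y, r)) = Mul(2, Y, Add(Y, r)))
Add(Add(884, Mul(-1, -1425)), Function('f')(39, 26)) = Add(Add(884, Mul(-1, -1425)), Mul(2, 26, Add(26, 39))) = Add(Add(884, 1425), Mul(2, 26, 65)) = Add(2309, 3380) = 5689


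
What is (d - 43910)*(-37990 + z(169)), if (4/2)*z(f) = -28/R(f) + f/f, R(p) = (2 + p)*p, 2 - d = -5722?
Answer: 41922827525857/28899 ≈ 1.4507e+9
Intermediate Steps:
d = 5724 (d = 2 - 1*(-5722) = 2 + 5722 = 5724)
R(p) = p*(2 + p)
z(f) = ½ - 14/(f*(2 + f)) (z(f) = (-28*1/(f*(2 + f)) + f/f)/2 = (-28/(f*(2 + f)) + 1)/2 = (1 - 28/(f*(2 + f)))/2 = ½ - 14/(f*(2 + f)))
(d - 43910)*(-37990 + z(169)) = (5724 - 43910)*(-37990 + (½)*(-28 + 169*(2 + 169))/(169*(2 + 169))) = -38186*(-37990 + (½)*(1/169)*(-28 + 169*171)/171) = -38186*(-37990 + (½)*(1/169)*(1/171)*(-28 + 28899)) = -38186*(-37990 + (½)*(1/169)*(1/171)*28871) = -38186*(-37990 + 28871/57798) = -38186*(-2195717149/57798) = 41922827525857/28899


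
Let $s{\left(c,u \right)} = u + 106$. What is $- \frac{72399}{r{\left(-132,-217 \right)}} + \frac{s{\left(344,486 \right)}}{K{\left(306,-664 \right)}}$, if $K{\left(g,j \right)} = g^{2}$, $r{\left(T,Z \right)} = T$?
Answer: $\frac{564935909}{1029996} \approx 548.48$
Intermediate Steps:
$s{\left(c,u \right)} = 106 + u$
$- \frac{72399}{r{\left(-132,-217 \right)}} + \frac{s{\left(344,486 \right)}}{K{\left(306,-664 \right)}} = - \frac{72399}{-132} + \frac{106 + 486}{306^{2}} = \left(-72399\right) \left(- \frac{1}{132}\right) + \frac{592}{93636} = \frac{24133}{44} + 592 \cdot \frac{1}{93636} = \frac{24133}{44} + \frac{148}{23409} = \frac{564935909}{1029996}$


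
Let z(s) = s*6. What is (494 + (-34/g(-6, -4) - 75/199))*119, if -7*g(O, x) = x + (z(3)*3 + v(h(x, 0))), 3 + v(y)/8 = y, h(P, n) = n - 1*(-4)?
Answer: 341813220/5771 ≈ 59229.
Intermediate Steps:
h(P, n) = 4 + n (h(P, n) = n + 4 = 4 + n)
v(y) = -24 + 8*y
z(s) = 6*s
g(O, x) = -62/7 - x/7 (g(O, x) = -(x + ((6*3)*3 + (-24 + 8*(4 + 0))))/7 = -(x + (18*3 + (-24 + 8*4)))/7 = -(x + (54 + (-24 + 32)))/7 = -(x + (54 + 8))/7 = -(x + 62)/7 = -(62 + x)/7 = -62/7 - x/7)
(494 + (-34/g(-6, -4) - 75/199))*119 = (494 + (-34/(-62/7 - 1/7*(-4)) - 75/199))*119 = (494 + (-34/(-62/7 + 4/7) - 75*1/199))*119 = (494 + (-34/(-58/7) - 75/199))*119 = (494 + (-34*(-7/58) - 75/199))*119 = (494 + (119/29 - 75/199))*119 = (494 + 21506/5771)*119 = (2872380/5771)*119 = 341813220/5771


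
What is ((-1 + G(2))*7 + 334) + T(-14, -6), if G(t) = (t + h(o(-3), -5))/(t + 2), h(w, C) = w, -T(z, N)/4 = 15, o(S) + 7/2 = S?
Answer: 2073/8 ≈ 259.13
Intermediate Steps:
o(S) = -7/2 + S
T(z, N) = -60 (T(z, N) = -4*15 = -60)
G(t) = (-13/2 + t)/(2 + t) (G(t) = (t + (-7/2 - 3))/(t + 2) = (t - 13/2)/(2 + t) = (-13/2 + t)/(2 + t))
((-1 + G(2))*7 + 334) + T(-14, -6) = ((-1 + (-13/2 + 2)/(2 + 2))*7 + 334) - 60 = ((-1 - 9/2/4)*7 + 334) - 60 = ((-1 + (1/4)*(-9/2))*7 + 334) - 60 = ((-1 - 9/8)*7 + 334) - 60 = (-17/8*7 + 334) - 60 = (-119/8 + 334) - 60 = 2553/8 - 60 = 2073/8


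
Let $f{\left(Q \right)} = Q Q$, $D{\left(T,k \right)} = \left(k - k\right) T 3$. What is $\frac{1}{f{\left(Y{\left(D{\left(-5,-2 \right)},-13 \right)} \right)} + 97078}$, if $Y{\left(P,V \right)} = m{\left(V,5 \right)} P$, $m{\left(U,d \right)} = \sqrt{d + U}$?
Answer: $\frac{1}{97078} \approx 1.0301 \cdot 10^{-5}$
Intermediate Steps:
$m{\left(U,d \right)} = \sqrt{U + d}$
$D{\left(T,k \right)} = 0$ ($D{\left(T,k \right)} = 0 T 3 = 0 \cdot 3 = 0$)
$Y{\left(P,V \right)} = P \sqrt{5 + V}$ ($Y{\left(P,V \right)} = \sqrt{V + 5} P = \sqrt{5 + V} P = P \sqrt{5 + V}$)
$f{\left(Q \right)} = Q^{2}$
$\frac{1}{f{\left(Y{\left(D{\left(-5,-2 \right)},-13 \right)} \right)} + 97078} = \frac{1}{\left(0 \sqrt{5 - 13}\right)^{2} + 97078} = \frac{1}{\left(0 \sqrt{-8}\right)^{2} + 97078} = \frac{1}{\left(0 \cdot 2 i \sqrt{2}\right)^{2} + 97078} = \frac{1}{0^{2} + 97078} = \frac{1}{0 + 97078} = \frac{1}{97078}$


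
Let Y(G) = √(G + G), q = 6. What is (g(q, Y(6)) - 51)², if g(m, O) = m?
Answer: 2025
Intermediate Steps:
Y(G) = √2*√G (Y(G) = √(2*G) = √2*√G)
(g(q, Y(6)) - 51)² = (6 - 51)² = (-45)² = 2025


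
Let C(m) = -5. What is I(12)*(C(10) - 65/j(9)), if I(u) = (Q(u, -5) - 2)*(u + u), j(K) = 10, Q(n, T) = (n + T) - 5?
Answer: 0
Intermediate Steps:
Q(n, T) = -5 + T + n (Q(n, T) = (T + n) - 5 = -5 + T + n)
I(u) = 2*u*(-12 + u) (I(u) = ((-5 - 5 + u) - 2)*(u + u) = ((-10 + u) - 2)*(2*u) = (-12 + u)*(2*u) = 2*u*(-12 + u))
I(12)*(C(10) - 65/j(9)) = (2*12*(-12 + 12))*(-5 - 65/10) = (2*12*0)*(-5 - 65*⅒) = 0*(-5 - 13/2) = 0*(-23/2) = 0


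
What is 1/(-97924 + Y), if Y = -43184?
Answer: -1/141108 ≈ -7.0868e-6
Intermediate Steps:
1/(-97924 + Y) = 1/(-97924 - 43184) = 1/(-141108) = -1/141108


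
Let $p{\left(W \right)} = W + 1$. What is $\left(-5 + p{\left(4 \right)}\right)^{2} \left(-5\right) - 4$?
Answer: $-4$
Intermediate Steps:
$p{\left(W \right)} = 1 + W$
$\left(-5 + p{\left(4 \right)}\right)^{2} \left(-5\right) - 4 = \left(-5 + \left(1 + 4\right)\right)^{2} \left(-5\right) - 4 = \left(-5 + 5\right)^{2} \left(-5\right) - 4 = 0^{2} \left(-5\right) - 4 = 0 \left(-5\right) - 4 = 0 - 4 = -4$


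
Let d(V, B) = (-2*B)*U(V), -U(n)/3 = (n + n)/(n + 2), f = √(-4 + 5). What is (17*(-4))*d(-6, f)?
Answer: -1224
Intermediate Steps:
f = 1 (f = √1 = 1)
U(n) = -6*n/(2 + n) (U(n) = -3*(n + n)/(n + 2) = -3*2*n/(2 + n) = -6*n/(2 + n))
d(V, B) = 12*B*V/(2 + V) (d(V, B) = (-2*B)*(-6*V/(2 + V)) = 12*B*V/(2 + V))
(17*(-4))*d(-6, f) = (17*(-4))*(12*1*(-6)/(2 - 6)) = -816*(-6)/(-4) = -816*(-6)*(-1)/4 = -68*18 = -1224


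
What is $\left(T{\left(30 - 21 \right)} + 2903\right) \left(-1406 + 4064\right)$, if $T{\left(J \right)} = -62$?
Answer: $7551378$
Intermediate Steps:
$\left(T{\left(30 - 21 \right)} + 2903\right) \left(-1406 + 4064\right) = \left(-62 + 2903\right) \left(-1406 + 4064\right) = 2841 \cdot 2658 = 7551378$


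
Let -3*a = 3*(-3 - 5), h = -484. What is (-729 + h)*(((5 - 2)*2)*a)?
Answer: -58224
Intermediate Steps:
a = 8 (a = -(-3 - 5) = -(-8) = -⅓*(-24) = 8)
(-729 + h)*(((5 - 2)*2)*a) = (-729 - 484)*(((5 - 2)*2)*8) = -1213*3*2*8 = -7278*8 = -1213*48 = -58224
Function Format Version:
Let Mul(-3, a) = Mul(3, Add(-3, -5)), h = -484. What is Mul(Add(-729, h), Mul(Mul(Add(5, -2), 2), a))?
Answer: -58224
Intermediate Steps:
a = 8 (a = Mul(Rational(-1, 3), Mul(3, Add(-3, -5))) = Mul(Rational(-1, 3), Mul(3, -8)) = Mul(Rational(-1, 3), -24) = 8)
Mul(Add(-729, h), Mul(Mul(Add(5, -2), 2), a)) = Mul(Add(-729, -484), Mul(Mul(Add(5, -2), 2), 8)) = Mul(-1213, Mul(Mul(3, 2), 8)) = Mul(-1213, Mul(6, 8)) = Mul(-1213, 48) = -58224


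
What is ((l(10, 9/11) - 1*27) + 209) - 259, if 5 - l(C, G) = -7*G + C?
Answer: -839/11 ≈ -76.273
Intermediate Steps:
l(C, G) = 5 - C + 7*G (l(C, G) = 5 - (-7*G + C) = 5 - (C - 7*G) = 5 + (-C + 7*G) = 5 - C + 7*G)
((l(10, 9/11) - 1*27) + 209) - 259 = (((5 - 1*10 + 7*(9/11)) - 1*27) + 209) - 259 = (((5 - 10 + 7*(9*(1/11))) - 27) + 209) - 259 = (((5 - 10 + 7*(9/11)) - 27) + 209) - 259 = (((5 - 10 + 63/11) - 27) + 209) - 259 = ((8/11 - 27) + 209) - 259 = (-289/11 + 209) - 259 = 2010/11 - 259 = -839/11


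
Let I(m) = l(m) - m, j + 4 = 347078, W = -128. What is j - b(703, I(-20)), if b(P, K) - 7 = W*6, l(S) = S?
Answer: 347835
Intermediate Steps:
j = 347074 (j = -4 + 347078 = 347074)
I(m) = 0 (I(m) = m - m = 0)
b(P, K) = -761 (b(P, K) = 7 - 128*6 = 7 - 768 = -761)
j - b(703, I(-20)) = 347074 - 1*(-761) = 347074 + 761 = 347835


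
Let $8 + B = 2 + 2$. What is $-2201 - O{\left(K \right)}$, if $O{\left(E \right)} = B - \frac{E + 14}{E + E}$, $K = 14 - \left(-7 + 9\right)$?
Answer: $- \frac{26351}{12} \approx -2195.9$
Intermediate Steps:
$B = -4$ ($B = -8 + \left(2 + 2\right) = -8 + 4 = -4$)
$K = 12$ ($K = 14 - 2 = 12$)
$O{\left(E \right)} = -4 - \frac{14 + E}{2 E}$ ($O{\left(E \right)} = -4 - \frac{E + 14}{E + E} = -4 - \frac{14 + E}{2 E}$)
$-2201 - O{\left(K \right)} = -2201 - \left(- \frac{9}{2} - \frac{7}{12}\right) = -2201 - - \frac{61}{12} = -2201 + \frac{61}{12} = - \frac{26351}{12}$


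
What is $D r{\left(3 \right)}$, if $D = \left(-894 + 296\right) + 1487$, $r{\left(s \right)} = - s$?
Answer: $-2667$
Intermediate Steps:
$D = 889$ ($D = -598 + 1487 = 889$)
$D r{\left(3 \right)} = 889 \left(\left(-1\right) 3\right) = 889 \left(-3\right) = -2667$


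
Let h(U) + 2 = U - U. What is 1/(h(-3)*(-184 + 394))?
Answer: -1/420 ≈ -0.0023810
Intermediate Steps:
h(U) = -2 (h(U) = -2 + (U - U) = -2 + 0 = -2)
1/(h(-3)*(-184 + 394)) = 1/(-2*(-184 + 394)) = 1/(-2*210) = 1/(-420) = -1/420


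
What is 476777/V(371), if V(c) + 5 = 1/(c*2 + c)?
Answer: -530652801/5564 ≈ -95373.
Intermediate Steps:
V(c) = -5 + 1/(3*c) (V(c) = -5 + 1/(c*2 + c) = -5 + 1/(2*c + c) = -5 + 1/(3*c))
476777/V(371) = 476777/(-5 + (1/3)/371) = 476777/(-5 + (1/3)*(1/371)) = 476777/(-5 + 1/1113) = 476777/(-5564/1113) = 476777*(-1113/5564) = -530652801/5564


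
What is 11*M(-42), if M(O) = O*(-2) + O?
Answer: 462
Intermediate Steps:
M(O) = -O (M(O) = -2*O + O = -O)
11*M(-42) = 11*(-1*(-42)) = 11*42 = 462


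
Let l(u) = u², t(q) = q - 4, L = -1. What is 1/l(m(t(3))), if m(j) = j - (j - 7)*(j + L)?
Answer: 1/289 ≈ 0.0034602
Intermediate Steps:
t(q) = -4 + q
m(j) = j - (-1 + j)*(-7 + j) (m(j) = j - (j - 7)*(j - 1) = j - (-7 + j)*(-1 + j) = j - (-1 + j)*(-7 + j))
1/l(m(t(3))) = 1/((-7 - (-4 + 3)² + 9*(-4 + 3))²) = 1/((-7 - 1*(-1)² + 9*(-1))²) = 1/((-7 - 1*1 - 9)²) = 1/((-7 - 1 - 9)²) = 1/((-17)²) = 1/289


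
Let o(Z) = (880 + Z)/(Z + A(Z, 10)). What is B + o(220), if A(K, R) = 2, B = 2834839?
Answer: 314667679/111 ≈ 2.8348e+6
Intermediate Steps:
o(Z) = (880 + Z)/(2 + Z) (o(Z) = (880 + Z)/(Z + 2) = (880 + Z)/(2 + Z))
B + o(220) = 2834839 + (880 + 220)/(2 + 220) = 2834839 + 1100/222 = 2834839 + (1/222)*1100 = 2834839 + 550/111 = 314667679/111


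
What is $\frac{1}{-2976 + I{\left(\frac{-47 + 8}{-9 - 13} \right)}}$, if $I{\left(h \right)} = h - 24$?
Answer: $- \frac{22}{65961} \approx -0.00033353$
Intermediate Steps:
$I{\left(h \right)} = -24 + h$
$\frac{1}{-2976 + I{\left(\frac{-47 + 8}{-9 - 13} \right)}} = \frac{1}{-2976 - \left(24 - \frac{-47 + 8}{-9 - 13}\right)} = \frac{1}{-2976 - \left(24 + \frac{39}{-22}\right)} = \frac{1}{-2976 - \frac{489}{22}} = \frac{1}{- \frac{65961}{22}} = - \frac{22}{65961}$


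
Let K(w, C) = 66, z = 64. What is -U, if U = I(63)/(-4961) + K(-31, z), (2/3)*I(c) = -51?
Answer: -655005/9922 ≈ -66.015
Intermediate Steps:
I(c) = -153/2 (I(c) = (3/2)*(-51) = -153/2)
U = 655005/9922 (U = -153/2/(-4961) + 66 = -153/2*(-1/4961) + 66 = 153/9922 + 66 = 655005/9922 ≈ 66.015)
-U = -1*655005/9922 = -655005/9922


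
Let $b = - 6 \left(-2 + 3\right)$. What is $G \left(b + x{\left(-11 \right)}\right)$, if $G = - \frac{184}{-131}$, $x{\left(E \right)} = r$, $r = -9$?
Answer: $- \frac{2760}{131} \approx -21.069$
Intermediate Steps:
$x{\left(E \right)} = -9$
$G = \frac{184}{131}$ ($G = \left(-184\right) \left(- \frac{1}{131}\right) = \frac{184}{131} \approx 1.4046$)
$b = -6$ ($b = \left(-6\right) 1 = -6$)
$G \left(b + x{\left(-11 \right)}\right) = \frac{184 \left(-6 - 9\right)}{131} = \frac{184}{131} \left(-15\right) = - \frac{2760}{131}$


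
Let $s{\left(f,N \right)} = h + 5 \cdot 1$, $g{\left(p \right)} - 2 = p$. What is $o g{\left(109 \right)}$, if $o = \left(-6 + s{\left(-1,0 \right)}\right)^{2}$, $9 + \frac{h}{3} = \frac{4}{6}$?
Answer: $75036$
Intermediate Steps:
$h = -25$ ($h = -27 + 3 \cdot \frac{4}{6} = -27 + 3 \cdot 4 \cdot \frac{1}{6} = -27 + 3 \cdot \frac{2}{3} = -27 + 2 = -25$)
$g{\left(p \right)} = 2 + p$
$s{\left(f,N \right)} = -20$ ($s{\left(f,N \right)} = -25 + 5 \cdot 1 = -25 + 5 = -20$)
$o = 676$ ($o = \left(-6 - 20\right)^{2} = \left(-26\right)^{2} = 676$)
$o g{\left(109 \right)} = 676 \left(2 + 109\right) = 676 \cdot 111 = 75036$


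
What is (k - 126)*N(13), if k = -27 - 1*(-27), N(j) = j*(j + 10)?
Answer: -37674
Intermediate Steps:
N(j) = j*(10 + j)
k = 0 (k = -27 + 27 = 0)
(k - 126)*N(13) = (0 - 126)*(13*(10 + 13)) = -1638*23 = -126*299 = -37674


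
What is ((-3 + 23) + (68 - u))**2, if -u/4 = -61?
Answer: 24336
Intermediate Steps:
u = 244 (u = -4*(-61) = 244)
((-3 + 23) + (68 - u))**2 = ((-3 + 23) + (68 - 1*244))**2 = (20 + (68 - 244))**2 = (20 - 176)**2 = (-156)**2 = 24336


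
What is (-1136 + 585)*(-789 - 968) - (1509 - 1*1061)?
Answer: 967659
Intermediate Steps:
(-1136 + 585)*(-789 - 968) - (1509 - 1*1061) = -551*(-1757) - (1509 - 1061) = 968107 - 1*448 = 968107 - 448 = 967659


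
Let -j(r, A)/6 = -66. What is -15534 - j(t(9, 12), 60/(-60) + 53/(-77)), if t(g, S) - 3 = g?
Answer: -15930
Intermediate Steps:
t(g, S) = 3 + g
j(r, A) = 396 (j(r, A) = -6*(-66) = 396)
-15534 - j(t(9, 12), 60/(-60) + 53/(-77)) = -15534 - 1*396 = -15534 - 396 = -15930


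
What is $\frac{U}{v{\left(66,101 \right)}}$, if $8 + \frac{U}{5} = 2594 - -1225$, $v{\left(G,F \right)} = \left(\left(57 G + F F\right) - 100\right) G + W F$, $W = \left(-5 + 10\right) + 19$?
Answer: $\frac{19055}{917382} \approx 0.020771$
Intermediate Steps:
$W = 24$ ($W = 5 + 19 = 24$)
$v{\left(G,F \right)} = 24 F + G \left(-100 + F^{2} + 57 G\right)$ ($v{\left(G,F \right)} = \left(\left(57 G + F F\right) - 100\right) G + 24 F = \left(\left(57 G + F^{2}\right) - 100\right) G + 24 F = \left(\left(F^{2} + 57 G\right) - 100\right) G + 24 F = \left(-100 + F^{2} + 57 G\right) G + 24 F = G \left(-100 + F^{2} + 57 G\right) + 24 F = 24 F + G \left(-100 + F^{2} + 57 G\right)$)
$U = 19055$ ($U = -40 + 5 \left(2594 - -1225\right) = -40 + 5 \left(2594 + 1225\right) = -40 + 5 \cdot 3819 = -40 + 19095 = 19055$)
$\frac{U}{v{\left(66,101 \right)}} = \frac{19055}{\left(-100\right) 66 + 24 \cdot 101 + 57 \cdot 66^{2} + 66 \cdot 101^{2}} = \frac{19055}{-6600 + 2424 + 57 \cdot 4356 + 66 \cdot 10201} = \frac{19055}{-6600 + 2424 + 248292 + 673266} = \frac{19055}{917382}$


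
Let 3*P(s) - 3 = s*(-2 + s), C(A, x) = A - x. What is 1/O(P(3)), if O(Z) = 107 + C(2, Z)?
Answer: 1/107 ≈ 0.0093458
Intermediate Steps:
P(s) = 1 + s*(-2 + s)/3 (P(s) = 1 + (s*(-2 + s))/3 = 1 + s*(-2 + s)/3)
O(Z) = 109 - Z (O(Z) = 107 + (2 - Z) = 109 - Z)
1/O(P(3)) = 1/(109 - (1 - ⅔*3 + (⅓)*3²)) = 1/(109 - (1 - 2 + (⅓)*9)) = 1/(109 - (1 - 2 + 3)) = 1/(109 - 1*2) = 1/(109 - 2) = 1/107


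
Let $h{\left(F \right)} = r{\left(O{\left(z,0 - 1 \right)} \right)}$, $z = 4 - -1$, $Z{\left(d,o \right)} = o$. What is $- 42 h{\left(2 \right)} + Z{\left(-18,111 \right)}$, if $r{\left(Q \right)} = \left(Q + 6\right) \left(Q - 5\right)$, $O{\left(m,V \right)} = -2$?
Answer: $1287$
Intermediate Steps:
$z = 5$ ($z = 4 + 1 = 5$)
$r{\left(Q \right)} = \left(-5 + Q\right) \left(6 + Q\right)$ ($r{\left(Q \right)} = \left(6 + Q\right) \left(-5 + Q\right) = \left(-5 + Q\right) \left(6 + Q\right)$)
$h{\left(F \right)} = -28$ ($h{\left(F \right)} = -30 - 2 + \left(-2\right)^{2} = -30 - 2 + 4 = -28$)
$- 42 h{\left(2 \right)} + Z{\left(-18,111 \right)} = \left(-42\right) \left(-28\right) + 111 = 1176 + 111 = 1287$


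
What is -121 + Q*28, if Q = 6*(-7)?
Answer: -1297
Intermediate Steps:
Q = -42
-121 + Q*28 = -121 - 42*28 = -121 - 1176 = -1297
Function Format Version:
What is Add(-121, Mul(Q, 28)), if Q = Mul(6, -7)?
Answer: -1297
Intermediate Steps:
Q = -42
Add(-121, Mul(Q, 28)) = Add(-121, Mul(-42, 28)) = Add(-121, -1176) = -1297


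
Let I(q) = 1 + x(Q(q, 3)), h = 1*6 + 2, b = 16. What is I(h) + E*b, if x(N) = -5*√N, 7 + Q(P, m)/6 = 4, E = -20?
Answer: -319 - 15*I*√2 ≈ -319.0 - 21.213*I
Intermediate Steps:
Q(P, m) = -18 (Q(P, m) = -42 + 6*4 = -42 + 24 = -18)
h = 8 (h = 6 + 2 = 8)
I(q) = 1 - 15*I*√2
I(h) + E*b = (1 - 15*I*√2) - 20*16 = (1 - 15*I*√2) - 320 = -319 - 15*I*√2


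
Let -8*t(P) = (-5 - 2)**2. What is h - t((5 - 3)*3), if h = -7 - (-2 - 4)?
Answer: 41/8 ≈ 5.1250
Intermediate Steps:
h = -1 (h = -7 - 1*(-6) = -7 + 6 = -1)
t(P) = -49/8 (t(P) = -(-5 - 2)**2/8 = -1/8*(-7)**2 = -1/8*49 = -49/8)
h - t((5 - 3)*3) = -1 - 1*(-49/8) = -1 + 49/8 = 41/8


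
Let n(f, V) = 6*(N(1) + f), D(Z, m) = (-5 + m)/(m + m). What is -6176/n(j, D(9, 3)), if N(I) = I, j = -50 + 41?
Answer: 386/3 ≈ 128.67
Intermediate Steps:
j = -9
D(Z, m) = (-5 + m)/(2*m) (D(Z, m) = (-5 + m)/((2*m)) = (-5 + m)*(1/(2*m)) = (-5 + m)/(2*m))
n(f, V) = 6 + 6*f (n(f, V) = 6*(1 + f) = 6 + 6*f)
-6176/n(j, D(9, 3)) = -6176/(6 + 6*(-9)) = -6176/(6 - 54) = -6176/(-48) = -6176*(-1/48) = 386/3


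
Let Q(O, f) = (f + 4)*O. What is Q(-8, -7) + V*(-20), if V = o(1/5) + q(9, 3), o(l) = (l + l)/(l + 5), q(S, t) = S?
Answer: -2048/13 ≈ -157.54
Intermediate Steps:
o(l) = 2*l/(5 + l) (o(l) = (2*l)/(5 + l) = 2*l/(5 + l))
Q(O, f) = O*(4 + f) (Q(O, f) = (4 + f)*O = O*(4 + f))
V = 118/13 (V = 2/(5*(5 + 1/5)) + 9 = 2*(⅕)/(5 + ⅕) + 9 = 2*(⅕)/(26/5) + 9 = 2*(⅕)*(5/26) + 9 = 1/13 + 9 = 118/13 ≈ 9.0769)
Q(-8, -7) + V*(-20) = -8*(4 - 7) + (118/13)*(-20) = -8*(-3) - 2360/13 = 24 - 2360/13 = -2048/13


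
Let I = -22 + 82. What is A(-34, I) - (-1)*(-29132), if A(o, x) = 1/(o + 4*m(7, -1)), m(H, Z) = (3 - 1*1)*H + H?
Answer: -1456599/50 ≈ -29132.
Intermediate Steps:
I = 60
m(H, Z) = 3*H (m(H, Z) = (3 - 1)*H + H = 2*H + H = 3*H)
A(o, x) = 1/(84 + o) (A(o, x) = 1/(o + 4*(3*7)) = 1/(o + 4*21) = 1/(o + 84) = 1/(84 + o))
A(-34, I) - (-1)*(-29132) = 1/(84 - 34) - (-1)*(-29132) = 1/50 - 1*29132 = 1/50 - 29132 = -1456599/50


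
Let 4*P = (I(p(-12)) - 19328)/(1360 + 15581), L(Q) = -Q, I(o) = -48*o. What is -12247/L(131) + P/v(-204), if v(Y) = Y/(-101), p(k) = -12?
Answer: 10565791045/113182821 ≈ 93.352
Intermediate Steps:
v(Y) = -Y/101 (v(Y) = Y*(-1/101) = -Y/101)
P = -4688/16941 (P = ((-48*(-12) - 19328)/(1360 + 15581))/4 = ((576 - 19328)/16941)/4 = (-18752*1/16941)/4 = (1/4)*(-18752/16941) = -4688/16941 ≈ -0.27673)
-12247/L(131) + P/v(-204) = -12247/((-1*131)) - 4688/(16941*((-1/101*(-204)))) = -12247/(-131) - 4688/(16941*204/101) = -12247*(-1/131) - 4688/16941*101/204 = 12247/131 - 118372/863991 = 10565791045/113182821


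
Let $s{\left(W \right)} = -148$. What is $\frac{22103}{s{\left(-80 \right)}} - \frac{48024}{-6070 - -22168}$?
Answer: $- \frac{60486941}{397084} \approx -152.33$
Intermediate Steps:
$\frac{22103}{s{\left(-80 \right)}} - \frac{48024}{-6070 - -22168} = \frac{22103}{-148} - \frac{48024}{-6070 - -22168} = 22103 \left(- \frac{1}{148}\right) - \frac{48024}{-6070 + 22168} = - \frac{22103}{148} - \frac{48024}{16098} = - \frac{22103}{148} - \frac{8004}{2683} = - \frac{60486941}{397084}$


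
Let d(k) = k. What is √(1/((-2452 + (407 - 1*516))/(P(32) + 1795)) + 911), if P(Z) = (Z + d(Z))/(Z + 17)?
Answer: 2*√73137332515/17927 ≈ 30.171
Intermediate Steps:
P(Z) = 2*Z/(17 + Z) (P(Z) = (Z + Z)/(Z + 17) = (2*Z)/(17 + Z) = 2*Z/(17 + Z))
√(1/((-2452 + (407 - 1*516))/(P(32) + 1795)) + 911) = √(1/((-2452 + (407 - 1*516))/(2*32/(17 + 32) + 1795)) + 911) = √(1/((-2452 + (407 - 516))/(2*32/49 + 1795)) + 911) = √(1/((-2452 - 109)/(2*32*(1/49) + 1795)) + 911) = √(1/(-2561/(64/49 + 1795)) + 911) = √(1/(-2561/88019/49) + 911) = √(1/(-2561*49/88019) + 911) = √(1/(-125489/88019) + 911) = √(-88019/125489 + 911) = √(114232460/125489) = 2*√73137332515/17927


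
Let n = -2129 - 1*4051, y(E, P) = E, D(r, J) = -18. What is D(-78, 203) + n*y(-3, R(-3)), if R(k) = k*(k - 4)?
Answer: 18522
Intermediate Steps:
R(k) = k*(-4 + k)
n = -6180 (n = -2129 - 4051 = -6180)
D(-78, 203) + n*y(-3, R(-3)) = -18 - 6180*(-3) = -18 + 18540 = 18522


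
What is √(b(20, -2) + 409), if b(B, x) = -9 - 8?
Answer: 14*√2 ≈ 19.799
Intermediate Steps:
b(B, x) = -17
√(b(20, -2) + 409) = √(-17 + 409) = √392 = 14*√2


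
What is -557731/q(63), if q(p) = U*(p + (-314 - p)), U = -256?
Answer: -557731/80384 ≈ -6.9383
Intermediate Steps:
q(p) = 80384 (q(p) = -256*(p + (-314 - p)) = -256*(-314) = 80384)
-557731/q(63) = -557731/80384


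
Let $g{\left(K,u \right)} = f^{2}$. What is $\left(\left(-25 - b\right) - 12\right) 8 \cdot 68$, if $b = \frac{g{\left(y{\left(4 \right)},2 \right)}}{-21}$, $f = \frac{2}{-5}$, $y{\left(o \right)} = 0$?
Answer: $- \frac{10565024}{525} \approx -20124.0$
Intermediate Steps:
$f = - \frac{2}{5}$ ($f = 2 \left(- \frac{1}{5}\right) = - \frac{2}{5} \approx -0.4$)
$g{\left(K,u \right)} = \frac{4}{25}$ ($g{\left(K,u \right)} = \left(- \frac{2}{5}\right)^{2} = \frac{4}{25}$)
$b = - \frac{4}{525}$ ($b = \frac{4}{25 \left(-21\right)} = \frac{4}{25} \left(- \frac{1}{21}\right) = - \frac{4}{525} \approx -0.007619$)
$\left(\left(-25 - b\right) - 12\right) 8 \cdot 68 = \left(\left(-25 - - \frac{4}{525}\right) - 12\right) 8 \cdot 68 = \left(\left(-25 + \frac{4}{525}\right) - 12\right) 8 \cdot 68 = \left(- \frac{13121}{525} - 12\right) 8 \cdot 68 = \left(- \frac{19421}{525}\right) 8 \cdot 68 = \left(- \frac{155368}{525}\right) 68 = - \frac{10565024}{525}$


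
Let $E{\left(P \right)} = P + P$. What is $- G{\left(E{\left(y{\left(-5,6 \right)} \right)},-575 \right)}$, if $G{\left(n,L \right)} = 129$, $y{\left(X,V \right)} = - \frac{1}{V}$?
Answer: $-129$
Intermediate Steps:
$E{\left(P \right)} = 2 P$
$- G{\left(E{\left(y{\left(-5,6 \right)} \right)},-575 \right)} = \left(-1\right) 129 = -129$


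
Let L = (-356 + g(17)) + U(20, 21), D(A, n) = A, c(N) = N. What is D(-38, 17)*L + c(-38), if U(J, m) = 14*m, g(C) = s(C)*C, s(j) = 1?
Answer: 1672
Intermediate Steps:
g(C) = C (g(C) = 1*C = C)
L = -45 (L = (-356 + 17) + 14*21 = -339 + 294 = -45)
D(-38, 17)*L + c(-38) = -38*(-45) - 38 = 1710 - 38 = 1672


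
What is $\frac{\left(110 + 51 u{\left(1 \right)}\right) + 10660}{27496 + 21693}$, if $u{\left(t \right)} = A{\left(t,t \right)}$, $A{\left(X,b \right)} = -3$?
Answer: $\frac{10617}{49189} \approx 0.21584$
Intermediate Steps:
$u{\left(t \right)} = -3$
$\frac{\left(110 + 51 u{\left(1 \right)}\right) + 10660}{27496 + 21693} = \frac{\left(110 + 51 \left(-3\right)\right) + 10660}{27496 + 21693} = \frac{\left(110 - 153\right) + 10660}{49189} = \left(-43 + 10660\right) \frac{1}{49189} = 10617 \cdot \frac{1}{49189} = \frac{10617}{49189}$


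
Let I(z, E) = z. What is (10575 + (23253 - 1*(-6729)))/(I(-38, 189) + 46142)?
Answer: 13519/15368 ≈ 0.87969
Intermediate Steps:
(10575 + (23253 - 1*(-6729)))/(I(-38, 189) + 46142) = (10575 + (23253 - 1*(-6729)))/(-38 + 46142) = (10575 + (23253 + 6729))/46104 = (10575 + 29982)*(1/46104) = 40557*(1/46104) = 13519/15368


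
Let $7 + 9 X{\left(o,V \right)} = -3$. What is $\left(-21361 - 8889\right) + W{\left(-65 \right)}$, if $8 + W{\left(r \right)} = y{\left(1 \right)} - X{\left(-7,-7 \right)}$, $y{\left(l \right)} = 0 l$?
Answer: $- \frac{272312}{9} \approx -30257.0$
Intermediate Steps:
$X{\left(o,V \right)} = - \frac{10}{9}$ ($X{\left(o,V \right)} = - \frac{7}{9} + \frac{1}{9} \left(-3\right) = - \frac{7}{9} - \frac{1}{3} = - \frac{10}{9}$)
$y{\left(l \right)} = 0$
$W{\left(r \right)} = - \frac{62}{9}$ ($W{\left(r \right)} = -8 + \left(0 - - \frac{10}{9}\right) = -8 + \left(0 + \frac{10}{9}\right) = -8 + \frac{10}{9} = - \frac{62}{9}$)
$\left(-21361 - 8889\right) + W{\left(-65 \right)} = \left(-21361 - 8889\right) - \frac{62}{9} = -30250 - \frac{62}{9} = - \frac{272312}{9}$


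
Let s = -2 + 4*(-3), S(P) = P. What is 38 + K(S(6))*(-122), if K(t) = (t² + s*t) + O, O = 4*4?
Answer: 3942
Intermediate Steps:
O = 16
s = -14 (s = -2 - 12 = -14)
K(t) = 16 + t² - 14*t (K(t) = (t² - 14*t) + 16 = 16 + t² - 14*t)
38 + K(S(6))*(-122) = 38 + (16 + 6² - 14*6)*(-122) = 38 + (16 + 36 - 84)*(-122) = 38 - 32*(-122) = 38 + 3904 = 3942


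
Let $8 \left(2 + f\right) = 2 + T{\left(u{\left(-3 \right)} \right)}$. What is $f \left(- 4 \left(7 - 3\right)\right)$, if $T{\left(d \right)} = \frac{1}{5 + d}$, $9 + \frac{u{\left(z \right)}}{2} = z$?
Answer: $\frac{534}{19} \approx 28.105$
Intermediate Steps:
$u{\left(z \right)} = -18 + 2 z$
$f = - \frac{267}{152}$ ($f = -2 + \frac{2 + \frac{1}{5 + \left(-18 + 2 \left(-3\right)\right)}}{8} = -2 + \frac{2 + \frac{1}{5 - 24}}{8} = -2 + \frac{2 + \frac{1}{-19}}{8} = -2 + \frac{2 - \frac{1}{19}}{8} = -2 + \frac{1}{8} \cdot \frac{37}{19} = -2 + \frac{37}{152} = - \frac{267}{152} \approx -1.7566$)
$f \left(- 4 \left(7 - 3\right)\right) = - \frac{267 \left(- 4 \left(7 - 3\right)\right)}{152} = - \frac{267 \left(\left(-4\right) 4\right)}{152} = \left(- \frac{267}{152}\right) \left(-16\right) = \frac{534}{19}$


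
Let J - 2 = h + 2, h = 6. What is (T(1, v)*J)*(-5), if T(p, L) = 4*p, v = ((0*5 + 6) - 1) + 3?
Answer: -200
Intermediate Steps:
v = 8 (v = ((0 + 6) - 1) + 3 = (6 - 1) + 3 = 5 + 3 = 8)
J = 10 (J = 2 + (6 + 2) = 2 + 8 = 10)
(T(1, v)*J)*(-5) = ((4*1)*10)*(-5) = (4*10)*(-5) = 40*(-5) = -200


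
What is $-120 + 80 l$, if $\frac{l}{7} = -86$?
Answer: $-48280$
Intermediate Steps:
$l = -602$ ($l = 7 \left(-86\right) = -602$)
$-120 + 80 l = -120 + 80 \left(-602\right) = -120 - 48160 = -48280$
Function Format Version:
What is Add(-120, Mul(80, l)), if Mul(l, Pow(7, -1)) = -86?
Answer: -48280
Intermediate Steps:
l = -602 (l = Mul(7, -86) = -602)
Add(-120, Mul(80, l)) = Add(-120, Mul(80, -602)) = Add(-120, -48160) = -48280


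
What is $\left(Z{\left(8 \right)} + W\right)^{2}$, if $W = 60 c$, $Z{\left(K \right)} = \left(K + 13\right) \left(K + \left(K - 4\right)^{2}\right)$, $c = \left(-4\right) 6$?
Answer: $876096$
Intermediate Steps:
$c = -24$
$Z{\left(K \right)} = \left(13 + K\right) \left(K + \left(-4 + K\right)^{2}\right)$
$W = -1440$ ($W = 60 \left(-24\right) = -1440$)
$\left(Z{\left(8 \right)} + W\right)^{2} = \left(\left(208 + 8^{3} - 600 + 6 \cdot 8^{2}\right) - 1440\right)^{2} = \left(\left(208 + 512 - 600 + 6 \cdot 64\right) - 1440\right)^{2} = \left(\left(208 + 512 - 600 + 384\right) - 1440\right)^{2} = \left(504 - 1440\right)^{2} = \left(-936\right)^{2} = 876096$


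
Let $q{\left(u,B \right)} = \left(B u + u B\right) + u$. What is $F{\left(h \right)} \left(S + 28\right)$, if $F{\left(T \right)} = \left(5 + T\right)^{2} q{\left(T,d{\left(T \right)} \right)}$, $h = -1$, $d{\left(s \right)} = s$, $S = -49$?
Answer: $-336$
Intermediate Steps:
$q{\left(u,B \right)} = u + 2 B u$ ($q{\left(u,B \right)} = \left(B u + B u\right) + u = 2 B u + u = u + 2 B u$)
$F{\left(T \right)} = T \left(5 + T\right)^{2} \left(1 + 2 T\right)$ ($F{\left(T \right)} = \left(5 + T\right)^{2} T \left(1 + 2 T\right) = T \left(5 + T\right)^{2} \left(1 + 2 T\right)$)
$F{\left(h \right)} \left(S + 28\right) = - \left(5 - 1\right)^{2} \left(1 + 2 \left(-1\right)\right) \left(-49 + 28\right) = - 4^{2} \left(1 - 2\right) \left(-21\right) = \left(-1\right) 16 \left(-1\right) \left(-21\right) = 16 \left(-21\right) = -336$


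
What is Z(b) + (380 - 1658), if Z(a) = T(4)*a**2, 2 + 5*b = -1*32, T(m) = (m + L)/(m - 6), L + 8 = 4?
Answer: -1278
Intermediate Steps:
L = -4 (L = -8 + 4 = -4)
T(m) = (-4 + m)/(-6 + m) (T(m) = (m - 4)/(m - 6) = (-4 + m)/(-6 + m))
b = -34/5 (b = -2/5 + (-1*32)/5 = -2/5 + (1/5)*(-32) = -2/5 - 32/5 = -34/5 ≈ -6.8000)
Z(a) = 0 (Z(a) = ((-4 + 4)/(-6 + 4))*a**2 = (0/(-2))*a**2 = (-1/2*0)*a**2 = 0*a**2 = 0)
Z(b) + (380 - 1658) = 0 + (380 - 1658) = 0 - 1278 = -1278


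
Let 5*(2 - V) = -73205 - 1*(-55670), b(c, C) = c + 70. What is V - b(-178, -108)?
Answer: 3617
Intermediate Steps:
b(c, C) = 70 + c
V = 3509 (V = 2 - (-73205 - 1*(-55670))/5 = 2 - (-73205 + 55670)/5 = 2 - 1/5*(-17535) = 2 + 3507 = 3509)
V - b(-178, -108) = 3509 - (70 - 178) = 3509 - 1*(-108) = 3509 + 108 = 3617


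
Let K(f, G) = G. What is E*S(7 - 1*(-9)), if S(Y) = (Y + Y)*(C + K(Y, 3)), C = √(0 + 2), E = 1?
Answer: 96 + 32*√2 ≈ 141.25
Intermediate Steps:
C = √2 ≈ 1.4142
S(Y) = 2*Y*(3 + √2) (S(Y) = (Y + Y)*(√2 + 3) = (2*Y)*(3 + √2) = 2*Y*(3 + √2))
E*S(7 - 1*(-9)) = 1*(2*(7 - 1*(-9))*(3 + √2)) = 1*(2*(7 + 9)*(3 + √2)) = 1*(2*16*(3 + √2)) = 1*(96 + 32*√2) = 96 + 32*√2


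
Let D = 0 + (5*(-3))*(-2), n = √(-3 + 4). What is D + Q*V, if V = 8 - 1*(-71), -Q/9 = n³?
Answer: -681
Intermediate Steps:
n = 1 (n = √1 = 1)
Q = -9 (Q = -9*1³ = -9*1 = -9)
D = 30 (D = 0 - 15*(-2) = 0 + 30 = 30)
V = 79 (V = 8 + 71 = 79)
D + Q*V = 30 - 9*79 = 30 - 711 = -681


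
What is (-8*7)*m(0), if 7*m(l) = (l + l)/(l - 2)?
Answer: 0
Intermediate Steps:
m(l) = 2*l/(7*(-2 + l)) (m(l) = ((l + l)/(l - 2))/7 = ((2*l)/(-2 + l))/7 = (2*l/(-2 + l))/7 = 2*l/(7*(-2 + l)))
(-8*7)*m(0) = (-8*7)*((2/7)*0/(-2 + 0)) = -16*0/(-2) = -16*0*(-1)/2 = -56*0 = 0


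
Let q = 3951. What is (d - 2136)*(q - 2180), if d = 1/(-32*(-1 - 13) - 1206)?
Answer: -2867406619/758 ≈ -3.7829e+6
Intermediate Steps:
d = -1/758 (d = 1/(-32*(-14) - 1206) = 1/(448 - 1206) = 1/(-758) = -1/758 ≈ -0.0013193)
(d - 2136)*(q - 2180) = (-1/758 - 2136)*(3951 - 2180) = -1619089/758*1771 = -2867406619/758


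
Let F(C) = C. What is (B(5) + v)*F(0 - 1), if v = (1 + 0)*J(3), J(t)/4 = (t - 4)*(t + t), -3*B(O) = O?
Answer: 77/3 ≈ 25.667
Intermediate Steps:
B(O) = -O/3
J(t) = 8*t*(-4 + t) (J(t) = 4*((t - 4)*(t + t)) = 4*((-4 + t)*(2*t)) = 4*(2*t*(-4 + t)) = 8*t*(-4 + t))
v = -24 (v = (1 + 0)*(8*3*(-4 + 3)) = 1*(8*3*(-1)) = 1*(-24) = -24)
(B(5) + v)*F(0 - 1) = (-1/3*5 - 24)*(0 - 1) = (-5/3 - 24)*(-1) = -77/3*(-1) = 77/3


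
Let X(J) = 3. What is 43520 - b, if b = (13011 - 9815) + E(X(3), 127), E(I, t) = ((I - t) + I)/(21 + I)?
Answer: 967897/24 ≈ 40329.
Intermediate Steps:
E(I, t) = (-t + 2*I)/(21 + I)
b = 76583/24 (b = (13011 - 9815) + (-1*127 + 2*3)/(21 + 3) = 3196 + (-127 + 6)/24 = 3196 + (1/24)*(-121) = 3196 - 121/24 = 76583/24 ≈ 3191.0)
43520 - b = 43520 - 1*76583/24 = 43520 - 76583/24 = 967897/24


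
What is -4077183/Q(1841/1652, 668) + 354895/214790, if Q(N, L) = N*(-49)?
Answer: 41335754752477/553599746 ≈ 74667.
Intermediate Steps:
Q(N, L) = -49*N
-4077183/Q(1841/1652, 668) + 354895/214790 = -4077183/((-90209/1652)) + 354895/214790 = -4077183/((-90209/1652)) + 354895*(1/214790) = -4077183/((-49*263/236)) + 70979/42958 = -4077183/(-12887/236) + 70979/42958 = -4077183*(-236/12887) + 70979/42958 = 962215188/12887 + 70979/42958 = 41335754752477/553599746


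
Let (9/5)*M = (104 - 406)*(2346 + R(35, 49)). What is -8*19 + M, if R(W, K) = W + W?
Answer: -3649528/9 ≈ -4.0550e+5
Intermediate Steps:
R(W, K) = 2*W
M = -3648160/9 (M = 5*((104 - 406)*(2346 + 2*35))/9 = 5*(-302*(2346 + 70))/9 = 5*(-302*2416)/9 = (5/9)*(-729632) = -3648160/9 ≈ -4.0535e+5)
-8*19 + M = -8*19 - 3648160/9 = -152 - 3648160/9 = -3649528/9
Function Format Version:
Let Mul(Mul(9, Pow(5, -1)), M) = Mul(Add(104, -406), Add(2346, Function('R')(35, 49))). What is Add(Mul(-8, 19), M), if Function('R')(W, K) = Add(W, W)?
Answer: Rational(-3649528, 9) ≈ -4.0550e+5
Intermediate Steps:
Function('R')(W, K) = Mul(2, W)
M = Rational(-3648160, 9) (M = Mul(Rational(5, 9), Mul(Add(104, -406), Add(2346, Mul(2, 35)))) = Mul(Rational(5, 9), Mul(-302, Add(2346, 70))) = Mul(Rational(5, 9), Mul(-302, 2416)) = Mul(Rational(5, 9), -729632) = Rational(-3648160, 9) ≈ -4.0535e+5)
Add(Mul(-8, 19), M) = Add(Mul(-8, 19), Rational(-3648160, 9)) = Add(-152, Rational(-3648160, 9)) = Rational(-3649528, 9)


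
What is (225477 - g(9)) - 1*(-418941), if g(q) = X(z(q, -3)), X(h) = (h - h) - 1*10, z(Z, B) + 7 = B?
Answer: 644428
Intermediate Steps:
z(Z, B) = -7 + B
X(h) = -10 (X(h) = 0 - 10 = -10)
g(q) = -10
(225477 - g(9)) - 1*(-418941) = (225477 - 1*(-10)) - 1*(-418941) = (225477 + 10) + 418941 = 225487 + 418941 = 644428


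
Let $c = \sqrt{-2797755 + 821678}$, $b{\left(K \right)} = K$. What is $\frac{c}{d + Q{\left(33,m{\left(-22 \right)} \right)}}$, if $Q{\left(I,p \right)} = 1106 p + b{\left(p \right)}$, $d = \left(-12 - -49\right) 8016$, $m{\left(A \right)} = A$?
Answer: $\frac{i \sqrt{1976077}}{272238} \approx 0.0051636 i$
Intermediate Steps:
$d = 296592$ ($d = \left(-12 + 49\right) 8016 = 37 \cdot 8016 = 296592$)
$Q{\left(I,p \right)} = 1107 p$ ($Q{\left(I,p \right)} = 1106 p + p = 1107 p$)
$c = i \sqrt{1976077}$ ($c = \sqrt{-1976077} = i \sqrt{1976077} \approx 1405.7 i$)
$\frac{c}{d + Q{\left(33,m{\left(-22 \right)} \right)}} = \frac{i \sqrt{1976077}}{296592 + 1107 \left(-22\right)} = \frac{i \sqrt{1976077}}{296592 - 24354} = \frac{i \sqrt{1976077}}{272238}$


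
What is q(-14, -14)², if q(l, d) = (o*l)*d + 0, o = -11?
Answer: 4648336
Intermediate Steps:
q(l, d) = -11*d*l (q(l, d) = (-11*l)*d + 0 = -11*d*l + 0 = -11*d*l)
q(-14, -14)² = (-11*(-14)*(-14))² = (-2156)² = 4648336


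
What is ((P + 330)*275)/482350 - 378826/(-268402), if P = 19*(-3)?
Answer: 368867275/235388554 ≈ 1.5671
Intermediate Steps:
P = -57
((P + 330)*275)/482350 - 378826/(-268402) = ((-57 + 330)*275)/482350 - 378826/(-268402) = (273*275)*(1/482350) - 378826*(-1/268402) = 75075*(1/482350) + 189413/134201 = 273/1754 + 189413/134201 = 368867275/235388554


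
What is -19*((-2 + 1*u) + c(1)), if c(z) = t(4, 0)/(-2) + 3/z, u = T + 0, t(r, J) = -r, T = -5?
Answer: 38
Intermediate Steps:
u = -5 (u = -5 + 0 = -5)
c(z) = 2 + 3/z (c(z) = -1*4/(-2) + 3/z = -4*(-½) + 3/z = 2 + 3/z)
-19*((-2 + 1*u) + c(1)) = -19*((-2 + 1*(-5)) + (2 + 3/1)) = -19*((-2 - 5) + (2 + 3*1)) = -19*(-7 + (2 + 3)) = -19*(-7 + 5) = -19*(-2) = 38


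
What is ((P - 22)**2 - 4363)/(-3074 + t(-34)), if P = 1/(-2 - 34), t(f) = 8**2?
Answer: 5025599/3900960 ≈ 1.2883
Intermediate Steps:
t(f) = 64
P = -1/36 (P = 1/(-36) = -1/36 ≈ -0.027778)
((P - 22)**2 - 4363)/(-3074 + t(-34)) = ((-1/36 - 22)**2 - 4363)/(-3074 + 64) = ((-793/36)**2 - 4363)/(-3010) = (628849/1296 - 4363)*(-1/3010) = -5025599/1296*(-1/3010) = 5025599/3900960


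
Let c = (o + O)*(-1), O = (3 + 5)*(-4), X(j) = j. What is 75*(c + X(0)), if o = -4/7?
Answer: 17100/7 ≈ 2442.9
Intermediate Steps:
O = -32 (O = 8*(-4) = -32)
o = -4/7 (o = -4*⅐ = -4/7 ≈ -0.57143)
c = 228/7 (c = (-4/7 - 32)*(-1) = -228/7*(-1) = 228/7 ≈ 32.571)
75*(c + X(0)) = 75*(228/7 + 0) = 75*(228/7) = 17100/7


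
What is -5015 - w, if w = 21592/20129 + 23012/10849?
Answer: -1095870757971/218379521 ≈ -5018.2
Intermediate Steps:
w = 697460156/218379521 (w = 21592*(1/20129) + 23012*(1/10849) = 21592/20129 + 23012/10849 = 697460156/218379521 ≈ 3.1938)
-5015 - w = -5015 - 1*697460156/218379521 = -5015 - 697460156/218379521 = -1095870757971/218379521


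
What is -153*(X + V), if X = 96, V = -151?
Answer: 8415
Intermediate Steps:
-153*(X + V) = -153*(96 - 151) = -153*(-55) = 8415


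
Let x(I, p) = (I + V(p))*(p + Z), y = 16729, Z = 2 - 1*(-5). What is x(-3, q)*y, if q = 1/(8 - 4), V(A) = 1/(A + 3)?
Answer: -16979935/52 ≈ -3.2654e+5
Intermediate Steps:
Z = 7 (Z = 2 + 5 = 7)
V(A) = 1/(3 + A)
q = 1/4 ≈ 0.25000
x(I, p) = (7 + p)*(I + 1/(3 + p)) (x(I, p) = (I + 1/(3 + p))*(p + 7) = (I + 1/(3 + p))*(7 + p) = (7 + p)*(I + 1/(3 + p)))
x(-3, q)*y = ((7 + 1/4 - 3*(3 + 1/4)*(7 + 1/4))/(3 + 1/4))*16729 = ((7 + 1/4 - 3*13/4*29/4)/(13/4))*16729 = (4*(7 + 1/4 - 1131/16)/13)*16729 = ((4/13)*(-1015/16))*16729 = -1015/52*16729 = -16979935/52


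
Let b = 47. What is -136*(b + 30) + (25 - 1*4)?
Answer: -10451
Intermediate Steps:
-136*(b + 30) + (25 - 1*4) = -136*(47 + 30) + (25 - 1*4) = -136*77 + (25 - 4) = -10472 + 21 = -10451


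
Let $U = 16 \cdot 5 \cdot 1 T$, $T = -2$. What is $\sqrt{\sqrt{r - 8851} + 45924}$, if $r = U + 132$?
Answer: $\sqrt{45924 + i \sqrt{8879}} \approx 214.3 + 0.22 i$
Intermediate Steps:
$U = -160$ ($U = 16 \cdot 5 \cdot 1 \left(-2\right) = 16 \cdot 5 \left(-2\right) = 80 \left(-2\right) = -160$)
$r = -28$ ($r = -160 + 132 = -28$)
$\sqrt{\sqrt{r - 8851} + 45924} = \sqrt{\sqrt{-28 - 8851} + 45924} = \sqrt{\sqrt{-8879} + 45924} = \sqrt{i \sqrt{8879} + 45924} = \sqrt{45924 + i \sqrt{8879}}$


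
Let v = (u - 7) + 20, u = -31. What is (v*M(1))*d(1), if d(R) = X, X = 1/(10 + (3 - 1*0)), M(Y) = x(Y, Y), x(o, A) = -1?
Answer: 18/13 ≈ 1.3846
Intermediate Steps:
M(Y) = -1
v = -18 (v = (-31 - 7) + 20 = -38 + 20 = -18)
X = 1/13 (X = 1/(10 + (3 + 0)) = 1/(10 + 3) = 1/13 ≈ 0.076923)
d(R) = 1/13
(v*M(1))*d(1) = -18*(-1)*(1/13) = 18*(1/13) = 18/13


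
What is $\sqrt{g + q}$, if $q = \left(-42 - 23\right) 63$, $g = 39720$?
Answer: $25 \sqrt{57} \approx 188.75$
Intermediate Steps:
$q = -4095$ ($q = \left(-65\right) 63 = -4095$)
$\sqrt{g + q} = \sqrt{39720 - 4095} = \sqrt{35625} = 25 \sqrt{57}$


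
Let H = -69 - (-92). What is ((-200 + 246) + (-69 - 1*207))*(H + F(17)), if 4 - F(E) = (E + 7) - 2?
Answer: -1150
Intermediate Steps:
F(E) = -1 - E (F(E) = 4 - ((E + 7) - 2) = 4 - ((7 + E) - 2) = 4 - (5 + E) = 4 + (-5 - E) = -1 - E)
H = 23 (H = -69 - 1*(-92) = -69 + 92 = 23)
((-200 + 246) + (-69 - 1*207))*(H + F(17)) = ((-200 + 246) + (-69 - 1*207))*(23 + (-1 - 1*17)) = (46 + (-69 - 207))*(23 + (-1 - 17)) = (46 - 276)*(23 - 18) = -230*5 = -1150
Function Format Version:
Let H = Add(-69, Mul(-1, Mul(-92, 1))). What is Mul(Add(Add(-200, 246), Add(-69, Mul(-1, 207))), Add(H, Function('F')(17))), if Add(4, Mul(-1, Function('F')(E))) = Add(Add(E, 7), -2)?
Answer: -1150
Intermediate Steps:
Function('F')(E) = Add(-1, Mul(-1, E)) (Function('F')(E) = Add(4, Mul(-1, Add(Add(E, 7), -2))) = Add(4, Mul(-1, Add(Add(7, E), -2))) = Add(4, Mul(-1, Add(5, E))) = Add(4, Add(-5, Mul(-1, E))) = Add(-1, Mul(-1, E)))
H = 23 (H = Add(-69, Mul(-1, -92)) = Add(-69, 92) = 23)
Mul(Add(Add(-200, 246), Add(-69, Mul(-1, 207))), Add(H, Function('F')(17))) = Mul(Add(Add(-200, 246), Add(-69, Mul(-1, 207))), Add(23, Add(-1, Mul(-1, 17)))) = Mul(Add(46, Add(-69, -207)), Add(23, Add(-1, -17))) = Mul(Add(46, -276), Add(23, -18)) = Mul(-230, 5) = -1150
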